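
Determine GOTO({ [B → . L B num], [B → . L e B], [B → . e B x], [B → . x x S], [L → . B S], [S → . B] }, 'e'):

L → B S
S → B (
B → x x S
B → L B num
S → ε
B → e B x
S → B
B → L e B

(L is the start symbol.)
GOTO(I, 'e') = CLOSURE({ [A → αX.β] : [A → α.Xβ] ∈ I, X = 'e' })

Items with dot before 'e', with the dot advanced:
  [B → . e B x] → [B → e . B x]
Closure of the advanced items:
  [B → e . B x] has the dot before B: add [B → . x x S], [B → . L B num], [B → . e B x], [B → . L e B]
  [B → . L B num] has the dot before L: add [L → . B S]

GOTO = { [B → . L B num], [B → . L e B], [B → . e B x], [B → . x x S], [B → e . B x], [L → . B S] }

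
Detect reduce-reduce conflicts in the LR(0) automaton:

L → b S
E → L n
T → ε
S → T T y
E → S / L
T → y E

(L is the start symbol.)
A reduce-reduce conflict occurs when an LR(0) state has two complete items [A → α .] and [B → β .] — both call for a reduction, and with no lookahead the parser cannot choose between them.

Augment with L' → L and build the canonical LR(0) collection (I0 = CLOSURE({[L' → . L]}), then GOTO on every symbol after a dot until no new states appear). It has 14 states:
  I0: { [L → . b S], [L' → . L] }  — shift
  I1: { [L' → L .] }  — accept
  I2: { [L → b . S], [S → . T T y], [T → . y E], [T → .] }  — shift, reduce
  I3: { [L → b S .] }  — reduce
  I4: { [S → T . T y], [T → . y E], [T → .] }  — shift, reduce
  I5: { [E → . L n], [E → . S / L], [L → . b S], [S → . T T y], [T → . y E], [T → .], [T → y . E] }  — shift, reduce
  I6: { [T → y E .] }  — reduce
  I7: { [E → L . n] }  — shift
  I8: { [E → S . / L] }  — shift
  I9: { [E → S / . L], [L → . b S] }  — shift
  I10: { [E → S / L .] }  — reduce
  I11: { [E → L n .] }  — reduce
  I12: { [S → T T . y] }  — shift
  I13: { [S → T T y .] }  — reduce

No state contains more than one complete item.

Answer: No reduce-reduce conflicts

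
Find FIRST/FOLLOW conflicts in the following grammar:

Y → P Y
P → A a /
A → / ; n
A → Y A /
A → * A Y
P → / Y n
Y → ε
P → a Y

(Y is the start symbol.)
Nullable non-terminals: Y.
FIRST sets used below: FIRST(P) = { '*', '/', 'a' }

Y: nullable alternative(s) Y → ε; FOLLOW(Y) = { $, '*', '/', 'a', 'n' }
  Y → P Y: FIRST \ {ε} = { '*', '/', 'a' } — overlaps FOLLOW(Y) on { '*', '/', 'a' }: CONFLICT
  Y → ε: FIRST \ {ε} = { } — this is the only nullable alternative, skip

A, P have no nullable alternative, so no FIRST/FOLLOW check is needed there.

So the grammar has 1 FIRST/FOLLOW conflict (marked CONFLICT above).

Answer: Yes. Y → P Y with FOLLOW(Y) on { '*', '/', 'a' }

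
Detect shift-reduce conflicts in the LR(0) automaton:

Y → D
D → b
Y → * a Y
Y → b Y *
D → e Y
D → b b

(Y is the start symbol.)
Yes — I4: [D → b .] vs [D → . b]; I8: [D → b .] vs [D → . b]

A shift-reduce conflict occurs when an LR(0) state has both:
  - a complete (reduce) item [A → α .] (dot at the end), and
  - a shift item [B → β . c γ] (dot before a terminal).

Augment with Y' → Y and build the canonical LR(0) collection (I0 = CLOSURE({[Y' → . Y]}), then GOTO on every symbol after a dot until no new states appear). It has 12 states:
  I0: { [D → . b b], [D → . b], [D → . e Y], [Y → . * a Y], [Y → . D], [Y → . b Y *], [Y' → . Y] }  — shift
  I1: { [Y → * . a Y] }  — shift
  I2: { [Y → D .] }  — reduce
  I3: { [Y' → Y .] }  — accept
  I4: { [D → . b b], [D → . b], [D → . e Y], [D → b . b], [D → b .], [Y → . * a Y], [Y → . D], [Y → . b Y *], [Y → b . Y *] }  — shift, reduce
  I5: { [D → . b b], [D → . b], [D → . e Y], [D → e . Y], [Y → . * a Y], [Y → . D], [Y → . b Y *] }  — shift
  I6: { [D → e Y .] }  — reduce
  I7: { [Y → b Y . *] }  — shift
  I8: { [D → . b b], [D → . b], [D → . e Y], [D → b . b], [D → b .], [D → b b .], [Y → . * a Y], [Y → . D], [Y → . b Y *], [Y → b . Y *] }  — shift, 2 reduces
  I9: { [Y → b Y * .] }  — reduce
  I10: { [D → . b b], [D → . b], [D → . e Y], [Y → * a . Y], [Y → . * a Y], [Y → . D], [Y → . b Y *] }  — shift
  I11: { [Y → * a Y .] }  — reduce

I4 contains reduce item [D → b .] and shift items [D → . b], [D → . b b], [D → b . b], [D → . e Y], [Y → . * a Y], [Y → . b Y *] — shift-reduce conflict.
I8 contains reduce items [D → b .], [D → b b .] and shift items [D → . b], [D → . b b], [D → b . b], [D → . e Y], [Y → . * a Y], [Y → . b Y *] — shift-reduce conflict.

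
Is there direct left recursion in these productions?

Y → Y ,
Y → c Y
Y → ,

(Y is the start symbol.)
Yes, Y is left-recursive

Direct left recursion occurs when N → N α for some non-terminal N (the right-hand side begins with the left-hand side itself).

Y → Y ,: LEFT RECURSIVE (starts with Y)
Y → c Y: starts with c
Y → ,: starts with ','

The grammar has direct left recursion on: Y.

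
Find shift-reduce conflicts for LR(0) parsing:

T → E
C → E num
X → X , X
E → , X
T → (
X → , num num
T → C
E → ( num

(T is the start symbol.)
Yes — I1: [T → ( .] vs [E → ( . num]; I4: [T → E .] vs [C → E . num]; I8: [E → , X .] vs [X → X . , X]; I10: [X → X , X .] vs [X → X . , X]

Augment with T' → T and build the canonical LR(0) collection (I0 = CLOSURE({[T' → . T]}), then GOTO on every symbol after a dot until no new states appear). It has 14 states:
  I0: { [C → . E num], [E → . ( num], [E → . , X], [T → . (], [T → . C], [T → . E], [T' → . T] }  — shift
  I1: { [E → ( . num], [T → ( .] }  — shift, reduce
  I2: { [E → , . X], [X → . , num num], [X → . X , X] }  — shift
  I3: { [T → C .] }  — reduce
  I4: { [C → E . num], [T → E .] }  — shift, reduce
  I5: { [T' → T .] }  — accept
  I6: { [C → E num .] }  — reduce
  I7: { [X → , . num num] }  — shift
  I8: { [E → , X .], [X → X . , X] }  — shift, reduce
  I9: { [X → . , num num], [X → . X , X], [X → X , . X] }  — shift
  I10: { [X → X , X .], [X → X . , X] }  — shift, reduce
  I11: { [X → , num . num] }  — shift
  I12: { [X → , num num .] }  — reduce
  I13: { [E → ( num .] }  — reduce

I1 contains reduce item [T → ( .] and shift item [E → ( . num] — shift-reduce conflict.
I4 contains reduce item [T → E .] and shift item [C → E . num] — shift-reduce conflict.
I8 contains reduce item [E → , X .] and shift item [X → X . , X] — shift-reduce conflict.
I10 contains reduce item [X → X , X .] and shift item [X → X . , X] — shift-reduce conflict.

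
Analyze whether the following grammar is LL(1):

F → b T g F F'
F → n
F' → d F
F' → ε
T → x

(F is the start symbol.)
No. Predict set conflict for F': { 'd' }

Relevant sets:
  FOLLOW(F') = { $, 'd' }

For F:
  PREDICT(F → b T g F F') = { 'b' }
  PREDICT(F → n) = { 'n' }
For F':
  PREDICT(F' → d F) = { 'd' }
  PREDICT(F' → ε) = { $, 'd' }
T has a single production, so nothing to check there.

Conflict found: Predict set conflict for F': { 'd' }
The grammar is NOT LL(1).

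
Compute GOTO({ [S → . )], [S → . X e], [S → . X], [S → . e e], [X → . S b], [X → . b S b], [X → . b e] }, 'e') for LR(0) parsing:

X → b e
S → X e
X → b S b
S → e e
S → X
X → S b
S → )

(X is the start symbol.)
{ [S → e . e] }

GOTO(I, 'e') = CLOSURE({ [A → αX.β] : [A → α.Xβ] ∈ I, X = 'e' })

Items with dot before 'e', with the dot advanced:
  [S → . e e] → [S → e . e]
Closure adds nothing (no advanced item has the dot before a non-terminal).

GOTO = { [S → e . e] }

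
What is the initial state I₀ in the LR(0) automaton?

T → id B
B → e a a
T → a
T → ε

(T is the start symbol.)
{ [T → . a], [T → . id B], [T → .], [T' → . T] }

First, augment the grammar with T' → T
I₀ = CLOSURE({ [T' → . T] }):
  [T' → . T] has the dot before T: add [T → . id B], [T → . a], [T → .]
No further items can be added.

I₀ = { [T → . a], [T → . id B], [T → .], [T' → . T] }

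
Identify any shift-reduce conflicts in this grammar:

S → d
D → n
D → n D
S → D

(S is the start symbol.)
Augment with S' → S and build the canonical LR(0) collection (I0 = CLOSURE({[S' → . S]}), then GOTO on every symbol after a dot until no new states appear). It has 6 states:
  I0: { [D → . n D], [D → . n], [S → . D], [S → . d], [S' → . S] }  — shift
  I1: { [S → D .] }  — reduce
  I2: { [S' → S .] }  — accept
  I3: { [S → d .] }  — reduce
  I4: { [D → . n D], [D → . n], [D → n . D], [D → n .] }  — shift, reduce
  I5: { [D → n D .] }  — reduce

I4 contains reduce item [D → n .] and shift items [D → . n], [D → . n D] — shift-reduce conflict.

Answer: Yes — I4: [D → n .] vs [D → . n]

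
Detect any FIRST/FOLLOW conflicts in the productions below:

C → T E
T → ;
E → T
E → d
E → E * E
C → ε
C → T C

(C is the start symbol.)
No FIRST/FOLLOW conflicts.

A FIRST/FOLLOW conflict occurs when a non-terminal N has a nullable alternative N → β (β ⇒* ε) and another alternative N → α with FIRST(α) ∩ FOLLOW(N) ≠ ∅: on such a lookahead the parser cannot decide between expanding α and letting N vanish via β.

Nullable non-terminals: C.
FIRST sets used below: FIRST(T) = { ';' }

C: nullable alternative(s) C → ε; FOLLOW(C) = { $ }
  C → T E: FIRST \ {ε} = { ';' } — disjoint from FOLLOW(C)
  C → ε: FIRST \ {ε} = { } — this is the only nullable alternative, skip
  C → T C: FIRST \ {ε} = { ';' } — disjoint from FOLLOW(C)

E, T have no nullable alternative, so no FIRST/FOLLOW check is needed there.

No FIRST/FOLLOW conflicts found.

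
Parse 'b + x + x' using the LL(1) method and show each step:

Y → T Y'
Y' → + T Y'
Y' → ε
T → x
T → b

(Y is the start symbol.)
LL(1) parsing maintains a stack (initially the start symbol over $) and the input. At each step: if the stack top is a terminal, match it against the current input token; if it is a non-terminal N, replace it with the RHS of M[N, lookahead] (the unique production whose predict set contains the lookahead).

Stack is shown with the top on the left.

Stack     Input        Action
-----------------------------
Y $       b + x + x $  output Y → T Y'
T Y' $    b + x + x $  output T → b
b Y' $    b + x + x $  match 'b'
Y' $      + x + x $    output Y' → + T Y'
+ T Y' $  + x + x $    match '+'
T Y' $    x + x $      output T → x
x Y' $    x + x $      match 'x'
Y' $      + x $        output Y' → + T Y'
+ T Y' $  + x $        match '+'
T Y' $    x $          output T → x
x Y' $    x $          match 'x'
Y' $      $            output Y' → ε
$         $            accept

The string is accepted.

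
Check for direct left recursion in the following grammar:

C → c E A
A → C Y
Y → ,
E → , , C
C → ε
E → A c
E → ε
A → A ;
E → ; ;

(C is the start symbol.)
Direct left recursion occurs when N → N α for some non-terminal N (the right-hand side begins with the left-hand side itself).

C → c E A: starts with c
A → C Y: starts with C
Y → ,: starts with ','
E → , , C: starts with ','
C → ε: starts with ε
E → A c: starts with A
E → ε: starts with ε
A → A ;: LEFT RECURSIVE (starts with A)
E → ; ;: starts with ';'

The grammar has direct left recursion on: A.

Answer: Yes, A is left-recursive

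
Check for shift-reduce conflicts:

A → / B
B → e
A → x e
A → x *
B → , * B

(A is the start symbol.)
No shift-reduce conflicts

A shift-reduce conflict occurs when an LR(0) state has both:
  - a complete (reduce) item [A → α .] (dot at the end), and
  - a shift item [B → β . c γ] (dot before a terminal).

Augment with A' → A and build the canonical LR(0) collection (I0 = CLOSURE({[A' → . A]}), then GOTO on every symbol after a dot until no new states appear). It has 11 states:
  I0: { [A → . / B], [A → . x *], [A → . x e], [A' → . A] }  — shift
  I1: { [A → / . B], [B → . , * B], [B → . e] }  — shift
  I2: { [A' → A .] }  — accept
  I3: { [A → x . *], [A → x . e] }  — shift
  I4: { [A → x * .] }  — reduce
  I5: { [A → x e .] }  — reduce
  I6: { [B → , . * B] }  — shift
  I7: { [A → / B .] }  — reduce
  I8: { [B → e .] }  — reduce
  I9: { [B → , * . B], [B → . , * B], [B → . e] }  — shift
  I10: { [B → , * B .] }  — reduce

No state contains both a complete item and a shift item.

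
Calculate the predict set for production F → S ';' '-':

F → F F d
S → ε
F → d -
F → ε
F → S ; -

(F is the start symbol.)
PREDICT(F → S ';' '-') = (FIRST(RHS) \ {ε}) ∪ (FOLLOW(F) if ε ∈ FIRST(RHS), i.e. RHS ⇒* ε)
FIRST(S) = { ε }
FIRST(S ';' '-') = { ';' }
ε ∉ FIRST(S ';' '-'), so FOLLOW(F) is not added.
PREDICT(F → S ';' '-') = { ';' }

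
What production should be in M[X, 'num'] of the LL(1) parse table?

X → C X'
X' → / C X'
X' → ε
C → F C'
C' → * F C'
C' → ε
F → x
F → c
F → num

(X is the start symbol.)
To find M[X, 'num'], we find productions for X where 'num' is in the predict set (PREDICT(N → α) = (FIRST(α) \ {ε}) ∪ (FOLLOW(N) if α ⇒* ε)).

Relevant sets:
  FIRST(C) = { 'c', 'num', 'x' }

X → C X': PREDICT = { 'c', 'num', 'x' }
  'num' is in predict set, so this production goes in M[X, 'num']

M[X, 'num'] = X → C X'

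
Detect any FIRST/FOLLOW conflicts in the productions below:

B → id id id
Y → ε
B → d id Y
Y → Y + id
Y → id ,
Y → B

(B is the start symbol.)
Yes. Y → Y '+' id with FOLLOW(Y) on { '+' }

A FIRST/FOLLOW conflict occurs when a non-terminal N has a nullable alternative N → β (β ⇒* ε) and another alternative N → α with FIRST(α) ∩ FOLLOW(N) ≠ ∅: on such a lookahead the parser cannot decide between expanding α and letting N vanish via β.

Nullable non-terminals: Y.
FIRST sets used below: FIRST(Y) = { '+', 'd', 'id', ε }, FIRST(B) = { 'd', 'id' }

Y: nullable alternative(s) Y → ε; FOLLOW(Y) = { $, '+' }
  Y → ε: FIRST \ {ε} = { } — this is the only nullable alternative, skip
  Y → Y + id: FIRST \ {ε} = { '+', 'd', 'id' } — overlaps FOLLOW(Y) on { '+' }: CONFLICT
  Y → id ,: FIRST \ {ε} = { 'id' } — disjoint from FOLLOW(Y)
  Y → B: FIRST \ {ε} = { 'd', 'id' } — disjoint from FOLLOW(Y)

B has no nullable alternative, so no FIRST/FOLLOW check is needed there.

So the grammar has 1 FIRST/FOLLOW conflict (marked CONFLICT above).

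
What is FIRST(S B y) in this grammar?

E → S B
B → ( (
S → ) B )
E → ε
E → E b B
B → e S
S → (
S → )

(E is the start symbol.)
{ '(', ')' }

FIRST sets of the non-terminals involved (from the grammar, by fixed-point iteration):
  FIRST(S) = { '(', ')' }

To compute FIRST(S B y), process the symbols left to right:
Symbol S is a non-terminal. Add FIRST(S) \ {ε} = { '(', ')' }
S is not nullable (ε ∉ FIRST(S)), so stop here.
FIRST(S B y) = { '(', ')' }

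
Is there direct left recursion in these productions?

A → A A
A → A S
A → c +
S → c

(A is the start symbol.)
A → A A: LEFT RECURSIVE (starts with A)
A → A S: LEFT RECURSIVE (starts with A)
A → c +: starts with c
S → c: starts with c

The grammar has direct left recursion on: A.

Answer: Yes, A is left-recursive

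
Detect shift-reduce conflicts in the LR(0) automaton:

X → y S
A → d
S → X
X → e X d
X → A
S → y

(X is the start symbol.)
Augment with X' → X and build the canonical LR(0) collection (I0 = CLOSURE({[X' → . X]}), then GOTO on every symbol after a dot until no new states appear). It has 11 states:
  I0: { [A → . d], [X → . A], [X → . e X d], [X → . y S], [X' → . X] }  — shift
  I1: { [X → A .] }  — reduce
  I2: { [X' → X .] }  — accept
  I3: { [A → d .] }  — reduce
  I4: { [A → . d], [X → . A], [X → . e X d], [X → . y S], [X → e . X d] }  — shift
  I5: { [A → . d], [S → . X], [S → . y], [X → . A], [X → . e X d], [X → . y S], [X → y . S] }  — shift
  I6: { [X → y S .] }  — reduce
  I7: { [S → X .] }  — reduce
  I8: { [A → . d], [S → . X], [S → . y], [S → y .], [X → . A], [X → . e X d], [X → . y S], [X → y . S] }  — shift, reduce
  I9: { [X → e X . d] }  — shift
  I10: { [X → e X d .] }  — reduce

I8 contains reduce item [S → y .] and shift items [A → . d], [S → . y], [X → . e X d], [X → . y S] — shift-reduce conflict.

Answer: Yes — I8: [S → y .] vs [A → . d]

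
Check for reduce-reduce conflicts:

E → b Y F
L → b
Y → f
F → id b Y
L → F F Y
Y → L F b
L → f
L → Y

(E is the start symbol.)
Yes — I7: [L → f .] vs [Y → f .]; I10: [F → id b Y .] vs [L → Y .]; I15: [L → F F Y .] vs [L → Y .]

A reduce-reduce conflict occurs when an LR(0) state has two complete items [A → α .] and [B → β .] — both call for a reduction, and with no lookahead the parser cannot choose between them.

Augment with E' → E and build the canonical LR(0) collection (I0 = CLOSURE({[E' → . E]}), then GOTO on every symbol after a dot until no new states appear). It has 16 states:
  I0: { [E → . b Y F], [E' → . E] }  — shift
  I1: { [E' → E .] }  — accept
  I2: { [E → b . Y F], [F → . id b Y], [L → . F F Y], [L → . Y], [L → . b], [L → . f], [Y → . L F b], [Y → . f] }  — shift
  I3: { [F → . id b Y], [L → F . F Y] }  — shift
  I4: { [F → . id b Y], [Y → L . F b] }  — shift
  I5: { [E → b Y . F], [F → . id b Y], [L → Y .] }  — shift, reduce
  I6: { [L → b .] }  — reduce
  I7: { [L → f .], [Y → f .] }  — 2 reduces
  I8: { [F → id . b Y] }  — shift
  I9: { [F → . id b Y], [F → id b . Y], [L → . F F Y], [L → . Y], [L → . b], [L → . f], [Y → . L F b], [Y → . f] }  — shift
  I10: { [F → id b Y .], [L → Y .] }  — 2 reduces
  I11: { [E → b Y F .] }  — reduce
  I12: { [Y → L F . b] }  — shift
  I13: { [Y → L F b .] }  — reduce
  I14: { [F → . id b Y], [L → . F F Y], [L → . Y], [L → . b], [L → . f], [L → F F . Y], [Y → . L F b], [Y → . f] }  — shift
  I15: { [L → F F Y .], [L → Y .] }  — 2 reduces

I7 contains complete items [L → f .], [Y → f .] — reduce-reduce conflict.
I10 contains complete items [F → id b Y .], [L → Y .] — reduce-reduce conflict.
I15 contains complete items [L → F F Y .], [L → Y .] — reduce-reduce conflict.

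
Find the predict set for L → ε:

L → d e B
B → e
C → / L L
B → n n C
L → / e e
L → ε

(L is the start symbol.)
{ $, '/', 'd' }

PREDICT(L → ε) = (FIRST(RHS) \ {ε}) ∪ (FOLLOW(L) if ε ∈ FIRST(RHS), i.e. RHS ⇒* ε)
The right-hand side is ε (FIRST(ε) = { ε }), so the predict set is FOLLOW(L) = { $, '/', 'd' }
PREDICT(L → ε) = { $, '/', 'd' }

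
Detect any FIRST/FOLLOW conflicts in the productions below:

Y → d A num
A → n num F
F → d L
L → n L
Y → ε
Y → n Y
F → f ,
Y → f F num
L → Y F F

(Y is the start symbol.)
Yes. Y → d A num with FOLLOW(Y) on { 'd' }; Y → f F num with FOLLOW(Y) on { 'f' }

A FIRST/FOLLOW conflict occurs when a non-terminal N has a nullable alternative N → β (β ⇒* ε) and another alternative N → α with FIRST(α) ∩ FOLLOW(N) ≠ ∅: on such a lookahead the parser cannot decide between expanding α and letting N vanish via β.

Nullable non-terminals: Y.

Y: nullable alternative(s) Y → ε; FOLLOW(Y) = { $, 'd', 'f' }
  Y → d A num: FIRST \ {ε} = { 'd' } — overlaps FOLLOW(Y) on { 'd' }: CONFLICT
  Y → ε: FIRST \ {ε} = { } — this is the only nullable alternative, skip
  Y → n Y: FIRST \ {ε} = { 'n' } — disjoint from FOLLOW(Y)
  Y → f F num: FIRST \ {ε} = { 'f' } — overlaps FOLLOW(Y) on { 'f' }: CONFLICT

A, F, L have no nullable alternative, so no FIRST/FOLLOW check is needed there.

So the grammar has 2 FIRST/FOLLOW conflicts (marked CONFLICT above).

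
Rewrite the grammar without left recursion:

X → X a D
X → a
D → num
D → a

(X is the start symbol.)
X is directly left-recursive. The standard transformation for
  A → A α₁ | ... | A α_m | β₁ | ... | β_n
is
  A  → β₁ A' | ... | β_n A'
  A' → α₁ A' | ... | α_m A' | ε

X → a becomes X → a X'
X → X a D becomes X' → a D X'
Add X' → ε

Productions for other non-terminals are unchanged:
  D → num
  D → a

Resulting grammar:
X → a X'
X' → a D X'
X' → ε
D → num
D → a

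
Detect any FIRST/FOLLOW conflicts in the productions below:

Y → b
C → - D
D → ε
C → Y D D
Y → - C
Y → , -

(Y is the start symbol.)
No FIRST/FOLLOW conflicts.

Nullable non-terminals: D.
D has a nullable alternative but only one production, so nothing to check.

C, Y have no nullable alternative, so no FIRST/FOLLOW check is needed there.

No FIRST/FOLLOW conflicts found.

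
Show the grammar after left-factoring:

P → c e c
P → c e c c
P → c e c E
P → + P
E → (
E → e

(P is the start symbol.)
Left-factoring transforms A → αβ₁ | αβ₂ into A → αA' and A' → β₁ | β₂
(α is the longest common prefix among the alternatives). Repeat until
no nonterminal has two alternatives with a common prefix.

Round 1: P has alternatives sharing prefix 'c e c'. Introduce P': P → c e c P'
  Add: P' → ε
  Add: P' → c
  Add: P' → E

No remaining common prefixes — done.

Resulting grammar:
P → c e c P'
P' → ε
P' → c
P' → E
P → + P
E → (
E → e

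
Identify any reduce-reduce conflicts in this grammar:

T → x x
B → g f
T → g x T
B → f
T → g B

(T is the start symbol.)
No reduce-reduce conflicts

A reduce-reduce conflict occurs when an LR(0) state has two complete items [A → α .] and [B → β .] — both call for a reduction, and with no lookahead the parser cannot choose between them.

Augment with T' → T and build the canonical LR(0) collection (I0 = CLOSURE({[T' → . T]}), then GOTO on every symbol after a dot until no new states appear). It has 11 states:
  I0: { [T → . g B], [T → . g x T], [T → . x x], [T' → . T] }  — shift
  I1: { [T' → T .] }  — accept
  I2: { [B → . f], [B → . g f], [T → g . B], [T → g . x T] }  — shift
  I3: { [T → x . x] }  — shift
  I4: { [T → x x .] }  — reduce
  I5: { [T → g B .] }  — reduce
  I6: { [B → f .] }  — reduce
  I7: { [B → g . f] }  — shift
  I8: { [T → . g B], [T → . g x T], [T → . x x], [T → g x . T] }  — shift
  I9: { [T → g x T .] }  — reduce
  I10: { [B → g f .] }  — reduce

No state contains more than one complete item.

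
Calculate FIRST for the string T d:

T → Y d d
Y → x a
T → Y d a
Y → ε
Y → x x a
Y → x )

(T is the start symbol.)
{ 'd', 'x' }

FIRST sets of the non-terminals involved (from the grammar, by fixed-point iteration):
  FIRST(T) = { 'd', 'x' }

To compute FIRST(T d), process the symbols left to right:
Symbol T is a non-terminal. Add FIRST(T) \ {ε} = { 'd', 'x' }
T is not nullable (ε ∉ FIRST(T)), so stop here.
FIRST(T d) = { 'd', 'x' }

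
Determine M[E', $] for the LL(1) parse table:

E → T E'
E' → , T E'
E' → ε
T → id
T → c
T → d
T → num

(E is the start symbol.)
To find M[E', $], we find productions for E' where $ is in the predict set (PREDICT(N → α) = (FIRST(α) \ {ε}) ∪ (FOLLOW(N) if α ⇒* ε)).

Relevant sets:
  FOLLOW(E') = { $ }

E' → , T E': PREDICT = { ',' }
E' → ε: PREDICT = { $ }
  $ is in predict set, so this production goes in M[E', $]

M[E', $] = E' → ε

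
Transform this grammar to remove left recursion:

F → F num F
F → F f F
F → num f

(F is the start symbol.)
F → num f F'
F' → num F F'
F' → f F F'
F' → ε

F is directly left-recursive. The standard transformation for
  A → A α₁ | ... | A α_m | β₁ | ... | β_n
is
  A  → β₁ A' | ... | β_n A'
  A' → α₁ A' | ... | α_m A' | ε

F → num f becomes F → num f F'
F → F num F becomes F' → num F F'
F → F f F becomes F' → f F F'
Add F' → ε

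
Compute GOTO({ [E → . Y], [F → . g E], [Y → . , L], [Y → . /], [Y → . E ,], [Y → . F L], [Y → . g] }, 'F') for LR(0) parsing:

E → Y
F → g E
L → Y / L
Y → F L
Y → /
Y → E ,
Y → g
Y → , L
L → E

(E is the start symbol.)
{ [E → . Y], [F → . g E], [L → . E], [L → . Y / L], [Y → . , L], [Y → . /], [Y → . E ,], [Y → . F L], [Y → . g], [Y → F . L] }

GOTO(I, 'F') = CLOSURE({ [A → αX.β] : [A → α.Xβ] ∈ I, X = 'F' })

Items with dot before 'F', with the dot advanced:
  [Y → . F L] → [Y → F . L]
Closure of the advanced items:
  [Y → F . L] has the dot before L: add [L → . Y / L], [L → . E]
  [L → . Y / L] has the dot before Y: add [Y → . F L], [Y → . /], [Y → . E ,], [Y → . g], [Y → . , L]
  [L → . E] has the dot before E: add [E → . Y]
  [Y → . F L] has the dot before F: add [F → . g E]

GOTO = { [E → . Y], [F → . g E], [L → . E], [L → . Y / L], [Y → . , L], [Y → . /], [Y → . E ,], [Y → . F L], [Y → . g], [Y → F . L] }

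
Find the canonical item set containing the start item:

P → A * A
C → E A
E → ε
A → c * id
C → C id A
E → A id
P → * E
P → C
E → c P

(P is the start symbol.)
First, augment the grammar with P' → P
I₀ = CLOSURE({ [P' → . P] }):
  [P' → . P] has the dot before P: add [P → . A * A], [P → . * E], [P → . C]
  [P → . A * A] has the dot before A: add [A → . c * id]
  [P → . C] has the dot before C: add [C → . E A], [C → . C id A]
  [C → . E A] has the dot before E: add [E → .], [E → . A id], [E → . c P]
No further items can be added.

I₀ = { [A → . c * id], [C → . C id A], [C → . E A], [E → . A id], [E → . c P], [E → .], [P → . * E], [P → . A * A], [P → . C], [P' → . P] }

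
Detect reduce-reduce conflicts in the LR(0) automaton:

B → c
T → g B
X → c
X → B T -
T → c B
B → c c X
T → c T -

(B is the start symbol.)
Augment with B' → B and build the canonical LR(0) collection (I0 = CLOSURE({[B' → . B]}), then GOTO on every symbol after a dot until no new states appear). It has 19 states:
  I0: { [B → . c c X], [B → . c], [B' → . B] }  — shift
  I1: { [B' → B .] }  — accept
  I2: { [B → c . c X], [B → c .] }  — shift, reduce
  I3: { [B → . c c X], [B → . c], [B → c c . X], [X → . B T -], [X → . c] }  — shift
  I4: { [T → . c B], [T → . c T -], [T → . g B], [X → B . T -] }  — shift
  I5: { [B → c c X .] }  — reduce
  I6: { [B → c . c X], [B → c .], [X → c .] }  — shift, 2 reduces
  I7: { [X → B T . -] }  — shift
  I8: { [B → . c c X], [B → . c], [T → . c B], [T → . c T -], [T → . g B], [T → c . B], [T → c . T -] }  — shift
  I9: { [B → . c c X], [B → . c], [T → g . B] }  — shift
  I10: { [T → g B .] }  — reduce
  I11: { [T → c B .] }  — reduce
  I12: { [T → c T . -] }  — shift
  I13: { [B → . c c X], [B → . c], [B → c . c X], [B → c .], [T → . c B], [T → . c T -], [T → . g B], [T → c . B], [T → c . T -] }  — shift, reduce
  I14: { [B → . c c X], [B → . c], [B → c . c X], [B → c .], [B → c c . X], [T → . c B], [T → . c T -], [T → . g B], [T → c . B], [T → c . T -], [X → . B T -], [X → . c] }  — shift, reduce
  I15: { [T → . c B], [T → . c T -], [T → . g B], [T → c B .], [X → B . T -] }  — shift, reduce
  I16: { [B → . c c X], [B → . c], [B → c . c X], [B → c .], [B → c c . X], [T → . c B], [T → . c T -], [T → . g B], [T → c . B], [T → c . T -], [X → . B T -], [X → . c], [X → c .] }  — shift, 2 reduces
  I17: { [T → c T - .] }  — reduce
  I18: { [X → B T - .] }  — reduce

I6 contains complete items [B → c .], [X → c .] — reduce-reduce conflict.
I16 contains complete items [B → c .], [X → c .] — reduce-reduce conflict.

Answer: Yes — I6: [B → c .] vs [X → c .]; I16: [B → c .] vs [X → c .]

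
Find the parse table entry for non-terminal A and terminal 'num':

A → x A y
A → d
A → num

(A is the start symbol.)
To find M[A, 'num'], we find productions for A where 'num' is in the predict set (PREDICT(N → α) = (FIRST(α) \ {ε}) ∪ (FOLLOW(N) if α ⇒* ε)).

A → x A y: PREDICT = { 'x' }
A → d: PREDICT = { 'd' }
A → num: PREDICT = { 'num' }
  'num' is in predict set, so this production goes in M[A, 'num']

M[A, 'num'] = A → num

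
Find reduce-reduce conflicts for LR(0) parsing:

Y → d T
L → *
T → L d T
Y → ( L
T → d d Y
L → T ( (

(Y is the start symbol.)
A reduce-reduce conflict occurs when an LR(0) state has two complete items [A → α .] and [B → β .] — both call for a reduction, and with no lookahead the parser cannot choose between them.

Augment with Y' → Y and build the canonical LR(0) collection (I0 = CLOSURE({[Y' → . Y]}), then GOTO on every symbol after a dot until no new states appear). It has 16 states:
  I0: { [Y → . ( L], [Y → . d T], [Y' → . Y] }  — shift
  I1: { [L → . *], [L → . T ( (], [T → . L d T], [T → . d d Y], [Y → ( . L] }  — shift
  I2: { [Y' → Y .] }  — accept
  I3: { [L → . *], [L → . T ( (], [T → . L d T], [T → . d d Y], [Y → d . T] }  — shift
  I4: { [L → * .] }  — reduce
  I5: { [T → L . d T] }  — shift
  I6: { [L → T . ( (], [Y → d T .] }  — shift, reduce
  I7: { [T → d . d Y] }  — shift
  I8: { [T → d d . Y], [Y → . ( L], [Y → . d T] }  — shift
  I9: { [T → d d Y .] }  — reduce
  I10: { [L → T ( . (] }  — shift
  I11: { [L → T ( ( .] }  — reduce
  I12: { [L → . *], [L → . T ( (], [T → . L d T], [T → . d d Y], [T → L d . T] }  — shift
  I13: { [L → T . ( (], [T → L d T .] }  — shift, reduce
  I14: { [T → L . d T], [Y → ( L .] }  — shift, reduce
  I15: { [L → T . ( (] }  — shift

No state contains more than one complete item.

Answer: No reduce-reduce conflicts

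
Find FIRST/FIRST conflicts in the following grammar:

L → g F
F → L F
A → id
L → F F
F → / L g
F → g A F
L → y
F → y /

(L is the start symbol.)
Yes. L → g F / L → F F on { 'g' }; L → F F / L → y on { 'y' }; F → L F / F → '/' L g on { '/' }; F → L F / F → g A F on { 'g' }; F → L F / F → y '/' on { 'y' }

A FIRST/FIRST conflict occurs when two productions N → α and N → β for the same non-terminal have FIRST(α) ∩ FIRST(β) ≠ ∅ (with ε ∈ FIRST of a nullable right-hand side, so two nullable alternatives also conflict).

FIRST sets of the non-terminals at (or reachable through a nullable prefix from) the front of some alternative:
  FIRST(F) = { '/', 'g', 'y' }
  FIRST(L) = { '/', 'g', 'y' }

Productions for L:
  L → g F: FIRST = { 'g' }
  L → F F: FIRST = { '/', 'g', 'y' }
  L → y: FIRST = { 'y' }
Productions for F:
  F → L F: FIRST = { '/', 'g', 'y' }
  F → / L g: FIRST = { '/' }
  F → g A F: FIRST = { 'g' }
  F → y /: FIRST = { 'y' }
A has only one production, so no FIRST/FIRST conflict is possible there.

Conflict for L: L → g F and L → F F
  Overlap: { 'g' }
Conflict for L: L → F F and L → y
  Overlap: { 'y' }
Conflict for F: F → L F and F → / L g
  Overlap: { '/' }
Conflict for F: F → L F and F → g A F
  Overlap: { 'g' }
Conflict for F: F → L F and F → y /
  Overlap: { 'y' }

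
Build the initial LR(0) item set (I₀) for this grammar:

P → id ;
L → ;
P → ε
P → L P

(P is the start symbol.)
{ [L → . ;], [P → . L P], [P → . id ;], [P → .], [P' → . P] }

First, augment the grammar with P' → P
I₀ = CLOSURE({ [P' → . P] }):
  [P' → . P] has the dot before P: add [P → . id ;], [P → .], [P → . L P]
  [P → . L P] has the dot before L: add [L → . ;]
No further items can be added.

I₀ = { [L → . ;], [P → . L P], [P → . id ;], [P → .], [P' → . P] }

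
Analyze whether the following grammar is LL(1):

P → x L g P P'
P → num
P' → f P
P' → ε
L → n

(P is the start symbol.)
A grammar is LL(1) if for each non-terminal N with multiple productions, the predict sets of those productions are pairwise disjoint, where PREDICT(N → α) = (FIRST(α) \ {ε}) ∪ (FOLLOW(N) if α ⇒* ε).

Relevant sets:
  FOLLOW(P') = { $, 'f' }

For P:
  PREDICT(P → x L g P P') = { 'x' }
  PREDICT(P → num) = { 'num' }
For P':
  PREDICT(P' → f P) = { 'f' }
  PREDICT(P' → ε) = { $, 'f' }
L has a single production, so nothing to check there.

Conflict found: Predict set conflict for P': { 'f' }
The grammar is NOT LL(1).

Answer: No. Predict set conflict for P': { 'f' }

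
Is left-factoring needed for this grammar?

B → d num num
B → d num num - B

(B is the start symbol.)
Left-factoring is needed when two productions for the same non-terminal
share a common prefix on the right-hand side.

Productions for B:
  B → d num num
  B → d num num - B

Found common prefix 'd num num' in productions for B

Answer: Yes, B has productions with common prefix 'd num num'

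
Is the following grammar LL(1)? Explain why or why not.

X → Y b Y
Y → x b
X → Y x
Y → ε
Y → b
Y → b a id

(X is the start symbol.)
Relevant sets:
  FIRST(Y) = { 'b', 'x', ε }
  FOLLOW(Y) = { $, 'b', 'x' }

For X:
  PREDICT(X → Y b Y) = { 'b', 'x' }
  PREDICT(X → Y x) = { 'b', 'x' }
For Y:
  PREDICT(Y → x b) = { 'x' }
  PREDICT(Y → ε) = { $, 'b', 'x' }
  PREDICT(Y → b) = { 'b' }
  PREDICT(Y → b a id) = { 'b' }

Conflict found: Predict set conflict for X: { 'b', 'x' }
The grammar is NOT LL(1).

Answer: No. Predict set conflict for X: { 'b', 'x' }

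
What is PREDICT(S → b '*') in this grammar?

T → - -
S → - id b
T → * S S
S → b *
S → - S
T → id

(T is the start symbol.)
{ 'b' }

PREDICT(S → b '*') = (FIRST(RHS) \ {ε}) ∪ (FOLLOW(S) if ε ∈ FIRST(RHS), i.e. RHS ⇒* ε)
FIRST(b '*') = { 'b' }
ε ∉ FIRST(b '*'), so FOLLOW(S) is not added.
PREDICT(S → b '*') = { 'b' }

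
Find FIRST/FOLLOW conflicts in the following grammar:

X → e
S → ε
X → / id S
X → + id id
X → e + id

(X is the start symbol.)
No FIRST/FOLLOW conflicts.

A FIRST/FOLLOW conflict occurs when a non-terminal N has a nullable alternative N → β (β ⇒* ε) and another alternative N → α with FIRST(α) ∩ FOLLOW(N) ≠ ∅: on such a lookahead the parser cannot decide between expanding α and letting N vanish via β.

Nullable non-terminals: S.
S has a nullable alternative but only one production, so nothing to check.

X has no nullable alternative, so no FIRST/FOLLOW check is needed there.

No FIRST/FOLLOW conflicts found.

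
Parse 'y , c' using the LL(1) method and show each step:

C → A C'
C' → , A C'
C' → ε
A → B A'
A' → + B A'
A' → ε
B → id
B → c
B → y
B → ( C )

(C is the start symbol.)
Stack is shown with the top on the left.

Stack      Input    Action
--------------------------
C $        y , c $  output C → A C'
A C' $     y , c $  output A → B A'
B A' C' $  y , c $  output B → y
y A' C' $  y , c $  match 'y'
A' C' $    , c $    output A' → ε
C' $       , c $    output C' → , A C'
, A C' $   , c $    match ','
A C' $     c $      output A → B A'
B A' C' $  c $      output B → c
c A' C' $  c $      match 'c'
A' C' $    $        output A' → ε
C' $       $        output C' → ε
$          $        accept

The string is accepted.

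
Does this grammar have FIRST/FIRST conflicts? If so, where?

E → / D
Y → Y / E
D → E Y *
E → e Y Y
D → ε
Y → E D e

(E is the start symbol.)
A FIRST/FIRST conflict occurs when two productions N → α and N → β for the same non-terminal have FIRST(α) ∩ FIRST(β) ≠ ∅ (with ε ∈ FIRST of a nullable right-hand side, so two nullable alternatives also conflict).

FIRST sets of the non-terminals at (or reachable through a nullable prefix from) the front of some alternative:
  FIRST(Y) = { '/', 'e' }
  FIRST(E) = { '/', 'e' }

Productions for E:
  E → / D: FIRST = { '/' }
  E → e Y Y: FIRST = { 'e' }
Productions for Y:
  Y → Y / E: FIRST = { '/', 'e' }
  Y → E D e: FIRST = { '/', 'e' }
Productions for D:
  D → E Y *: FIRST = { '/', 'e' }
  D → ε: FIRST = { ε }

Conflict for Y: Y → Y / E and Y → E D e
  Overlap: { '/', 'e' }

Answer: Yes. Y → Y '/' E / Y → E D e on { '/', 'e' }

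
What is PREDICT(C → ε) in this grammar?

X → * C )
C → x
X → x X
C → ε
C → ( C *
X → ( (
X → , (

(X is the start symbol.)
PREDICT(C → ε) = (FIRST(RHS) \ {ε}) ∪ (FOLLOW(C) if ε ∈ FIRST(RHS), i.e. RHS ⇒* ε)
The right-hand side is ε (FIRST(ε) = { ε }), so the predict set is FOLLOW(C) = { ')', '*' }
PREDICT(C → ε) = { ')', '*' }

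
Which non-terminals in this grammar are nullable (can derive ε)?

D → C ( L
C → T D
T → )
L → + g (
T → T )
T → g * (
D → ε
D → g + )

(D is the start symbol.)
{ 'D' }

A non-terminal is nullable if it can derive ε (the empty string): either it has an ε-production, or it has a production whose right-hand side consists entirely of nullable non-terminals.

ε-productions: D → ε
So D is immediately nullable.
No further non-terminal can be added: every production for the remaining non-terminals contains a terminal or a non-nullable non-terminal.
Nullable = { 'D' }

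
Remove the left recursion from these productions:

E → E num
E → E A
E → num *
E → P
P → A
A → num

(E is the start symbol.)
E is directly left-recursive. The standard transformation for
  A → A α₁ | ... | A α_m | β₁ | ... | β_n
is
  A  → β₁ A' | ... | β_n A'
  A' → α₁ A' | ... | α_m A' | ε

E → num * becomes E → num * E'
E → P becomes E → P E'
E → E num becomes E' → num E'
E → E A becomes E' → A E'
Add E' → ε

Productions for other non-terminals are unchanged:
  P → A
  A → num

Resulting grammar:
E → num * E'
E → P E'
E' → num E'
E' → A E'
E' → ε
P → A
A → num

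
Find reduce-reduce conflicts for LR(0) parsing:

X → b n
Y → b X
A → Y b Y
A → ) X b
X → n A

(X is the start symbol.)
A reduce-reduce conflict occurs when an LR(0) state has two complete items [A → α .] and [B → β .] — both call for a reduction, and with no lookahead the parser cannot choose between them.

Augment with X' → X and build the canonical LR(0) collection (I0 = CLOSURE({[X' → . X]}), then GOTO on every symbol after a dot until no new states appear). It has 14 states:
  I0: { [X → . b n], [X → . n A], [X' → . X] }  — shift
  I1: { [X' → X .] }  — accept
  I2: { [X → b . n] }  — shift
  I3: { [A → . ) X b], [A → . Y b Y], [X → n . A], [Y → . b X] }  — shift
  I4: { [A → ) . X b], [X → . b n], [X → . n A] }  — shift
  I5: { [X → n A .] }  — reduce
  I6: { [A → Y . b Y] }  — shift
  I7: { [X → . b n], [X → . n A], [Y → b . X] }  — shift
  I8: { [Y → b X .] }  — reduce
  I9: { [A → Y b . Y], [Y → . b X] }  — shift
  I10: { [A → Y b Y .] }  — reduce
  I11: { [A → ) X . b] }  — shift
  I12: { [A → ) X b .] }  — reduce
  I13: { [X → b n .] }  — reduce

No state contains more than one complete item.

Answer: No reduce-reduce conflicts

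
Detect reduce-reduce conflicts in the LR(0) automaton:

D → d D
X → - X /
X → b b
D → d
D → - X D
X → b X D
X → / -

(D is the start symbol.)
No reduce-reduce conflicts

Augment with D' → D and build the canonical LR(0) collection (I0 = CLOSURE({[D' → . D]}), then GOTO on every symbol after a dot until no new states appear). It has 16 states:
  I0: { [D → . - X D], [D → . d D], [D → . d], [D' → . D] }  — shift
  I1: { [D → - . X D], [X → . - X /], [X → . / -], [X → . b X D], [X → . b b] }  — shift
  I2: { [D' → D .] }  — accept
  I3: { [D → . - X D], [D → . d D], [D → . d], [D → d . D], [D → d .] }  — shift, reduce
  I4: { [D → d D .] }  — reduce
  I5: { [X → - . X /], [X → . - X /], [X → . / -], [X → . b X D], [X → . b b] }  — shift
  I6: { [X → / . -] }  — shift
  I7: { [D → - X . D], [D → . - X D], [D → . d D], [D → . d] }  — shift
  I8: { [X → . - X /], [X → . / -], [X → . b X D], [X → . b b], [X → b . X D], [X → b . b] }  — shift
  I9: { [D → . - X D], [D → . d D], [D → . d], [X → b X . D] }  — shift
  I10: { [X → . - X /], [X → . / -], [X → . b X D], [X → . b b], [X → b . X D], [X → b . b], [X → b b .] }  — shift, reduce
  I11: { [X → b X D .] }  — reduce
  I12: { [D → - X D .] }  — reduce
  I13: { [X → / - .] }  — reduce
  I14: { [X → - X . /] }  — shift
  I15: { [X → - X / .] }  — reduce

No state contains more than one complete item.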